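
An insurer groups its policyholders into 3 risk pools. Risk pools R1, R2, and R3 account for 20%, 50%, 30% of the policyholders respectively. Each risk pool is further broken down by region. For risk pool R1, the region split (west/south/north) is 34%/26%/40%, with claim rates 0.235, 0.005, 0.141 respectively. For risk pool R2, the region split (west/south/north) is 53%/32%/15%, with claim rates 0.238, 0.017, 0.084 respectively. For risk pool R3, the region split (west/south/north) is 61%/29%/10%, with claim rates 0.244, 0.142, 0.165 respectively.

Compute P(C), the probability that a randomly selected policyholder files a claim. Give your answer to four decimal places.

0.1616

P(C|R1) = 0.34·0.235 + 0.26·0.005 + 0.4·0.141 = 0.0799 + 0.0013 + 0.0564 = 0.1376
P(C|R2) = 0.53·0.238 + 0.32·0.017 + 0.15·0.084 = 0.12614 + 0.00544 + 0.0126 = 0.14418
P(C|R3) = 0.61·0.244 + 0.29·0.142 + 0.1·0.165 = 0.14884 + 0.04118 + 0.0165 = 0.20652
Then overall,
P(C) = 0.2·0.1376 + 0.5·0.14418 + 0.3·0.20652
      = 0.02752 + 0.07209 + 0.061956 = 0.161566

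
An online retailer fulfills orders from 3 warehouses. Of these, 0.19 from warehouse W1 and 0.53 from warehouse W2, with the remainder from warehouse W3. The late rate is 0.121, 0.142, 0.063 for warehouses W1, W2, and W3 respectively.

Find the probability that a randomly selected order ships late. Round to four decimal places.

P(L) ≈ 0.1159

P(W3) = 1 − (0.19 + 0.53) = 0.28.
Using total probability over the partition,
P(L) = P(L|W1)·P(W1) + P(L|W2)·P(W2) + P(L|W3)·P(W3)
      = 0.121·0.19 + 0.142·0.53 + 0.063·0.28
      = 0.02299 + 0.07526 + 0.01764 = 0.11589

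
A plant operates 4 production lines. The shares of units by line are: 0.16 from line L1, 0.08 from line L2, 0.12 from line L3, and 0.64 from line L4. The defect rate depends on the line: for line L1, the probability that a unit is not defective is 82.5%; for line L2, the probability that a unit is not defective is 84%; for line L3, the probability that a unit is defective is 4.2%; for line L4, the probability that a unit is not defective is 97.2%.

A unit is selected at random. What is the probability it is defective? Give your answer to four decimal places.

0.0638

P(D|L1) = 1 − 0.825 = 0.175.
P(D|L2) = 1 − 0.84 = 0.16.
P(D|L4) = 1 − 0.972 = 0.028.
Summing over the partition,
P(D) = P(D|L1)·P(L1) + P(D|L2)·P(L2) + P(D|L3)·P(L3) + P(D|L4)·P(L4)
      = 0.175·0.16 + 0.16·0.08 + 0.042·0.12 + 0.028·0.64
      = 0.028 + 0.0128 + 0.00504 + 0.01792 = 0.06376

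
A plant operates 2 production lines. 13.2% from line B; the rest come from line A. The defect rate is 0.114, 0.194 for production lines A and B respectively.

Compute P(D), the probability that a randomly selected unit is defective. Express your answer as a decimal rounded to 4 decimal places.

P(A) = 1 − (0.132) = 0.868.
Summing over the partition,
P(D) = P(D|A)·P(A) + P(D|B)·P(B)
      = 0.114·0.868 + 0.194·0.132
      = 0.098952 + 0.025608 = 0.12456

0.1246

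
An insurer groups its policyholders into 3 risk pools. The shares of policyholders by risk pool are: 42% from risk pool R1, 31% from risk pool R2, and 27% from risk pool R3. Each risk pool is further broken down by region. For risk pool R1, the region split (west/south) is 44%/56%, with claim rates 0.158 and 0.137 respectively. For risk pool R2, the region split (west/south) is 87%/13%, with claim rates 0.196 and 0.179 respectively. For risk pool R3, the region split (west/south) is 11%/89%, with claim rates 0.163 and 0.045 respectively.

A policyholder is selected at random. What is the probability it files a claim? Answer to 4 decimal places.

P(C) ≈ 0.1372

P(C|R1) = 0.44·0.158 + 0.56·0.137 = 0.06952 + 0.07672 = 0.14624
P(C|R2) = 0.87·0.196 + 0.13·0.179 = 0.17052 + 0.02327 = 0.19379
P(C|R3) = 0.11·0.163 + 0.89·0.045 = 0.01793 + 0.04005 = 0.05798
By total probability over the outer partition,
P(C) = 0.42·0.14624 + 0.31·0.19379 + 0.27·0.05798
      = 0.0614208 + 0.0600749 + 0.0156546 = 0.1371503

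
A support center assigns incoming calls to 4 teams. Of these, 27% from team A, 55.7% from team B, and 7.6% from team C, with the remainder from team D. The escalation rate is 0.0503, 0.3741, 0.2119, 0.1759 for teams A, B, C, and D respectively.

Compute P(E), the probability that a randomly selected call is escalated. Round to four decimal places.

0.2551

P(D) = 1 − (0.27 + 0.557 + 0.076) = 0.097.
P(E) = P(E|A)·P(A) + P(E|B)·P(B) + P(E|C)·P(C) + P(E|D)·P(D)
      = 0.0503·0.27 + 0.3741·0.557 + 0.2119·0.076 + 0.1759·0.097
      = 0.013581 + 0.2083737 + 0.0161044 + 0.0170623 = 0.2551214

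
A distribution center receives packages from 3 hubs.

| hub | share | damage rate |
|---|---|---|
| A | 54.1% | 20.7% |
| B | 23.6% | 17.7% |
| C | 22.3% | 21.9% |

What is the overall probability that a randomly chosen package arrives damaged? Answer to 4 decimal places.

P(D) = P(D|A)·P(A) + P(D|B)·P(B) + P(D|C)·P(C)
      = 0.207·0.541 + 0.177·0.236 + 0.219·0.223
      = 0.111987 + 0.041772 + 0.048837 = 0.202596

P(D) ≈ 0.2026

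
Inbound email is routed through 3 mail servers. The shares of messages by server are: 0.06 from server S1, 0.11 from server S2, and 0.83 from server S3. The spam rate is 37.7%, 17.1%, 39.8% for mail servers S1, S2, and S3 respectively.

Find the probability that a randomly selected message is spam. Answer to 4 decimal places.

0.3718

Summing over the partition,
P(S) = P(S|S1)·P(S1) + P(S|S2)·P(S2) + P(S|S3)·P(S3)
      = 0.377·0.06 + 0.171·0.11 + 0.398·0.83
      = 0.02262 + 0.01881 + 0.33034 = 0.37177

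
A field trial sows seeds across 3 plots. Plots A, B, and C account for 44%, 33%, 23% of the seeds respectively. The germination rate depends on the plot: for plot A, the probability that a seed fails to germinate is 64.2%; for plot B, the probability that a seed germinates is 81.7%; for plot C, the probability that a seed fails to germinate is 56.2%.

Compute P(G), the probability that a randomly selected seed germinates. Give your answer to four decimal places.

0.5279

P(G|A) = 1 − 0.642 = 0.358.
P(G|C) = 1 − 0.562 = 0.438.
P(G) = P(G|A)·P(A) + P(G|B)·P(B) + P(G|C)·P(C)
      = 0.358·0.44 + 0.817·0.33 + 0.438·0.23
      = 0.15752 + 0.26961 + 0.10074 = 0.52787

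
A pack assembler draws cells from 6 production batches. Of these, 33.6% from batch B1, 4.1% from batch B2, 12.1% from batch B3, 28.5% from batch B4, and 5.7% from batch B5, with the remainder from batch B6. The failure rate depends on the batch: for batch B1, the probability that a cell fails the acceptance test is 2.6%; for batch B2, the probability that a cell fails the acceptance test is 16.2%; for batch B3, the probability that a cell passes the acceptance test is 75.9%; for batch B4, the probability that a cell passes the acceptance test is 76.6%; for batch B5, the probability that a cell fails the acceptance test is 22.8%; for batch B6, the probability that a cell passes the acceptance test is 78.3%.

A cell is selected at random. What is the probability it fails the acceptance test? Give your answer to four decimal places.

P(B6) = 1 − (0.336 + 0.041 + 0.121 + 0.285 + 0.057) = 0.16.
P(F|B3) = 1 − 0.759 = 0.241.
P(F|B4) = 1 − 0.766 = 0.234.
P(F|B6) = 1 − 0.783 = 0.217.
P(F) = P(F|B1)·P(B1) + P(F|B2)·P(B2) + P(F|B3)·P(B3) + P(F|B4)·P(B4) + P(F|B5)·P(B5) + P(F|B6)·P(B6)
      = 0.026·0.336 + 0.162·0.041 + 0.241·0.121 + 0.234·0.285 + 0.228·0.057 + 0.217·0.16
      = 0.008736 + 0.006642 + 0.029161 + 0.06669 + 0.012996 + 0.03472 = 0.158945

P(F) ≈ 0.1589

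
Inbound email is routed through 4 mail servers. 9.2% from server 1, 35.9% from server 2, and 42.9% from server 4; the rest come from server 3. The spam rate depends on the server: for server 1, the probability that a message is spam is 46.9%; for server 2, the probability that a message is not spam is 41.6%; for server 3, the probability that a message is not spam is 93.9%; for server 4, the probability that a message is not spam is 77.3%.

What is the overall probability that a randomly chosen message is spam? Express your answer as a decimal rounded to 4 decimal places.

P(S) ≈ 0.3575

P(3) = 1 − (0.092 + 0.359 + 0.429) = 0.12.
P(S|2) = 1 − 0.416 = 0.584.
P(S|3) = 1 − 0.939 = 0.061.
P(S|4) = 1 − 0.773 = 0.227.
P(S) = P(S|1)·P(1) + P(S|2)·P(2) + P(S|3)·P(3) + P(S|4)·P(4)
      = 0.469·0.092 + 0.584·0.359 + 0.061·0.12 + 0.227·0.429
      = 0.043148 + 0.209656 + 0.00732 + 0.097383 = 0.357507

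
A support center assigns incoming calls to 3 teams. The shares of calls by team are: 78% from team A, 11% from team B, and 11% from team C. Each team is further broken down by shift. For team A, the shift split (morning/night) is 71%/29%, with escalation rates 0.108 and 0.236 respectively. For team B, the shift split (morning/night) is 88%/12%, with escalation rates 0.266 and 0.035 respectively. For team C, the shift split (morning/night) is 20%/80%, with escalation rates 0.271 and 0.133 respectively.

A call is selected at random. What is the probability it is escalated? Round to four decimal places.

P(E|A) = 0.71·0.108 + 0.29·0.236 = 0.07668 + 0.06844 = 0.14512
P(E|B) = 0.88·0.266 + 0.12·0.035 = 0.23408 + 0.0042 = 0.23828
P(E|C) = 0.2·0.271 + 0.8·0.133 = 0.0542 + 0.1064 = 0.1606
Then overall,
P(E) = 0.78·0.14512 + 0.11·0.23828 + 0.11·0.1606
      = 0.1131936 + 0.0262108 + 0.017666 = 0.1570704

P(E) ≈ 0.1571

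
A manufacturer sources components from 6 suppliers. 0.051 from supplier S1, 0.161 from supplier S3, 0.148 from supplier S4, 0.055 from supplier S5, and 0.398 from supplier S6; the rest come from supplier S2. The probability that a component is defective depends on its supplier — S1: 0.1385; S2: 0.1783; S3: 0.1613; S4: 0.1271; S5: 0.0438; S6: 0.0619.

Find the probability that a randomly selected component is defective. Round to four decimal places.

0.1122

P(S2) = 1 − (0.051 + 0.161 + 0.148 + 0.055 + 0.398) = 0.187.
P(D) = P(D|S1)·P(S1) + P(D|S2)·P(S2) + P(D|S3)·P(S3) + P(D|S4)·P(S4) + P(D|S5)·P(S5) + P(D|S6)·P(S6)
      = 0.1385·0.051 + 0.1783·0.187 + 0.1613·0.161 + 0.1271·0.148 + 0.0438·0.055 + 0.0619·0.398
      = 0.0070635 + 0.0333421 + 0.0259693 + 0.0188108 + 0.002409 + 0.0246362 = 0.1122309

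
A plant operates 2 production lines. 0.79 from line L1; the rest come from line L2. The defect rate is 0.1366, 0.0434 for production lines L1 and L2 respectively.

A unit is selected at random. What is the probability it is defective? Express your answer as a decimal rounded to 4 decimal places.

P(D) ≈ 0.1170

P(L2) = 1 − (0.79) = 0.21.
Summing over the partition,
P(D) = P(D|L1)·P(L1) + P(D|L2)·P(L2)
      = 0.1366·0.79 + 0.0434·0.21
      = 0.107914 + 0.009114 = 0.117028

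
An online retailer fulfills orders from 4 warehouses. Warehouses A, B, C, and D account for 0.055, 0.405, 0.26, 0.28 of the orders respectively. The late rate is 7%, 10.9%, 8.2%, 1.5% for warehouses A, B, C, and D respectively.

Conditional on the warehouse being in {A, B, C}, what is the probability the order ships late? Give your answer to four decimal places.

P(L|S) ≈ 0.0963

Let S = {A, B, C}.
P(S) = 0.055 + 0.405 + 0.26 = 0.72.
P(L ∩ S) = 0.07·0.055 + 0.109·0.405 + 0.082·0.26 = 0.00385 + 0.044145 + 0.02132 = 0.069315.
P(L | S) = 0.069315 / 0.72 = 0.096271…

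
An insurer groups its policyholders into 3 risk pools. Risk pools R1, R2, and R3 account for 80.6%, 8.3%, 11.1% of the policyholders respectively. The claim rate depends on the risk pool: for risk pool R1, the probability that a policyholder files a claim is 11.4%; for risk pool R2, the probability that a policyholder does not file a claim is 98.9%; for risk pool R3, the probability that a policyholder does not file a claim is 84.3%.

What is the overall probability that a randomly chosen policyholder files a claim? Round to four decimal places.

P(C|R2) = 1 − 0.989 = 0.011.
P(C|R3) = 1 − 0.843 = 0.157.
Using total probability over the partition,
P(C) = P(C|R1)·P(R1) + P(C|R2)·P(R2) + P(C|R3)·P(R3)
      = 0.114·0.806 + 0.011·0.083 + 0.157·0.111
      = 0.091884 + 0.000913 + 0.017427 = 0.110224

P(C) ≈ 0.1102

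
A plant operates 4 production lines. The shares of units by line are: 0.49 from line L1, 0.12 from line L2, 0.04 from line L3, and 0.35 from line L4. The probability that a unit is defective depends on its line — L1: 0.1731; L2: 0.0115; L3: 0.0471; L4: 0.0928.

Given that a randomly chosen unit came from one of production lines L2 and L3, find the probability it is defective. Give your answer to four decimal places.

0.0204

Let S = {L2, L3}.
P(S) = 0.12 + 0.04 = 0.16.
P(D ∩ S) = 0.0115·0.12 + 0.0471·0.04 = 0.00138 + 0.001884 = 0.003264.
P(D | S) = 0.003264 / 0.16 = 0.020400…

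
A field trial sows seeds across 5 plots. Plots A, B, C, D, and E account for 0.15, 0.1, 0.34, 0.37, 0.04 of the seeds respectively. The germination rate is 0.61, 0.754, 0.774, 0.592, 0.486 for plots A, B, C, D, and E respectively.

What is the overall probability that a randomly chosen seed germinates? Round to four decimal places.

P(G) = P(G|A)·P(A) + P(G|B)·P(B) + P(G|C)·P(C) + P(G|D)·P(D) + P(G|E)·P(E)
      = 0.61·0.15 + 0.754·0.1 + 0.774·0.34 + 0.592·0.37 + 0.486·0.04
      = 0.0915 + 0.0754 + 0.26316 + 0.21904 + 0.01944 = 0.66854

P(G) ≈ 0.6685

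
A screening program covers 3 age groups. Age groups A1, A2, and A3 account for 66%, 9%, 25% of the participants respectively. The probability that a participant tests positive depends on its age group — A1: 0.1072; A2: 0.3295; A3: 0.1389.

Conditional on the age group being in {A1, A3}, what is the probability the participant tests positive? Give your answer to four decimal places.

Let S = {A1, A3}.
P(S) = 0.66 + 0.25 = 0.91.
P(T ∩ S) = 0.1072·0.66 + 0.1389·0.25 = 0.070752 + 0.034725 = 0.105477.
P(T | S) = 0.105477 / 0.91 = 0.115909…

P(T|S) ≈ 0.1159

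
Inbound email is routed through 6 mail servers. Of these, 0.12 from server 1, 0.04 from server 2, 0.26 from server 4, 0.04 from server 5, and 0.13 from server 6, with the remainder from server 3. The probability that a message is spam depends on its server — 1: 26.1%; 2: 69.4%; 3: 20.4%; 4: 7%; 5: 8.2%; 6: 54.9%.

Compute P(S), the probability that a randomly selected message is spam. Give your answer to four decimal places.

P(3) = 1 − (0.12 + 0.04 + 0.26 + 0.04 + 0.13) = 0.41.
Summing over the partition,
P(S) = P(S|1)·P(1) + P(S|2)·P(2) + P(S|3)·P(3) + P(S|4)·P(4) + P(S|5)·P(5) + P(S|6)·P(6)
      = 0.261·0.12 + 0.694·0.04 + 0.204·0.41 + 0.07·0.26 + 0.082·0.04 + 0.549·0.13
      = 0.03132 + 0.02776 + 0.08364 + 0.0182 + 0.00328 + 0.07137 = 0.23557

0.2356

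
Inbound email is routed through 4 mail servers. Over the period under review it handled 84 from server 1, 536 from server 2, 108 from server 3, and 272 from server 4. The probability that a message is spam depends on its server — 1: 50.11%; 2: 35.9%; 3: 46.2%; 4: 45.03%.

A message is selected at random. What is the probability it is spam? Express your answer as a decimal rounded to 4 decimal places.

Total: 84 + 536 + 108 + 272 = 1000.
P(1) = 84/1000 = 0.084. P(2) = 536/1000 = 0.536. P(3) = 108/1000 = 0.108. P(4) = 272/1000 = 0.272.
By the law of total probability,
P(S) = P(S|1)·P(1) + P(S|2)·P(2) + P(S|3)·P(3) + P(S|4)·P(4)
      = 0.5011·0.084 + 0.359·0.536 + 0.462·0.108 + 0.4503·0.272
      = 0.0420924 + 0.192424 + 0.049896 + 0.1224816 = 0.406894

0.4069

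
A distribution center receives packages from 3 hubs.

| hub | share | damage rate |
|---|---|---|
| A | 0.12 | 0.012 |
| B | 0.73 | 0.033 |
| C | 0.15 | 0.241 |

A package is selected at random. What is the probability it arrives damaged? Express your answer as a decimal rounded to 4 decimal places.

P(D) = P(D|A)·P(A) + P(D|B)·P(B) + P(D|C)·P(C)
      = 0.012·0.12 + 0.033·0.73 + 0.241·0.15
      = 0.00144 + 0.02409 + 0.03615 = 0.06168

0.0617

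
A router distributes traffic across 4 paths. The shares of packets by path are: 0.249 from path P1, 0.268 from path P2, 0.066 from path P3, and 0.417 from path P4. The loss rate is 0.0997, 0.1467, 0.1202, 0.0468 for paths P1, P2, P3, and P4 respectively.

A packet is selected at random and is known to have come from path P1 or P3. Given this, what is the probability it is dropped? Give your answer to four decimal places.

Let S = {P1, P3}.
P(S) = 0.249 + 0.066 = 0.315.
P(L ∩ S) = 0.0997·0.249 + 0.1202·0.066 = 0.0248253 + 0.0079332 = 0.0327585.
P(L | S) = 0.0327585 / 0.315 = 0.103995…

0.1040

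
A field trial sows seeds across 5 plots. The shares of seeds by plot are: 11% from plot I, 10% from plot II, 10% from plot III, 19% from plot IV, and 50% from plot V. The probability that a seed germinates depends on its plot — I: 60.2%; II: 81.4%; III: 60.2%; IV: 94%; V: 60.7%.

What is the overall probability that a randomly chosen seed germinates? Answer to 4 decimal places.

0.6899

By the law of total probability,
P(G) = P(G|I)·P(I) + P(G|II)·P(II) + P(G|III)·P(III) + P(G|IV)·P(IV) + P(G|V)·P(V)
      = 0.602·0.11 + 0.814·0.1 + 0.602·0.1 + 0.94·0.19 + 0.607·0.5
      = 0.06622 + 0.0814 + 0.0602 + 0.1786 + 0.3035 = 0.68992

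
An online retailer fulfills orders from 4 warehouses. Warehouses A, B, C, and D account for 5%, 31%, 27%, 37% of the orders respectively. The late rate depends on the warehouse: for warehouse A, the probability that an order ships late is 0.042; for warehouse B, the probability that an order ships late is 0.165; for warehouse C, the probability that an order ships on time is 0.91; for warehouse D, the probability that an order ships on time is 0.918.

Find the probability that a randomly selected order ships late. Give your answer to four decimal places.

0.1079

P(L|C) = 1 − 0.91 = 0.09.
P(L|D) = 1 − 0.918 = 0.082.
P(L) = P(L|A)·P(A) + P(L|B)·P(B) + P(L|C)·P(C) + P(L|D)·P(D)
      = 0.042·0.05 + 0.165·0.31 + 0.09·0.27 + 0.082·0.37
      = 0.0021 + 0.05115 + 0.0243 + 0.03034 = 0.10789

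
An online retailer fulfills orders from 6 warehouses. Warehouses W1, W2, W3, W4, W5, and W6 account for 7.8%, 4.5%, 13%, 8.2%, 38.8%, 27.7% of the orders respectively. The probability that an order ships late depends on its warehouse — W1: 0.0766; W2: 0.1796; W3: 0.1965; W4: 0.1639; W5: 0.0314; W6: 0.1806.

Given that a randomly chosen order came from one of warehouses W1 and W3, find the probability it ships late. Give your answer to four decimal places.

Let S = {W1, W3}.
P(S) = 0.078 + 0.13 = 0.208.
P(L ∩ S) = 0.0766·0.078 + 0.1965·0.13 = 0.0059748 + 0.025545 = 0.0315198.
P(L | S) = 0.0315198 / 0.208 = 0.151538…

0.1515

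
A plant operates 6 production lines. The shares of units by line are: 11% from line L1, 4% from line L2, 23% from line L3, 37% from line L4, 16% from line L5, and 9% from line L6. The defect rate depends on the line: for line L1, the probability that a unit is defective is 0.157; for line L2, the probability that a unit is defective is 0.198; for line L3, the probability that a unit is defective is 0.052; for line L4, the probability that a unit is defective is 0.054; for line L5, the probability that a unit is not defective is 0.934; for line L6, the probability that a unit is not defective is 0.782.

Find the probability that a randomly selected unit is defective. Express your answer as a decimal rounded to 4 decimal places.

P(D) ≈ 0.0873

P(D|L5) = 1 − 0.934 = 0.066.
P(D|L6) = 1 − 0.782 = 0.218.
Summing over the partition,
P(D) = P(D|L1)·P(L1) + P(D|L2)·P(L2) + P(D|L3)·P(L3) + P(D|L4)·P(L4) + P(D|L5)·P(L5) + P(D|L6)·P(L6)
      = 0.157·0.11 + 0.198·0.04 + 0.052·0.23 + 0.054·0.37 + 0.066·0.16 + 0.218·0.09
      = 0.01727 + 0.00792 + 0.01196 + 0.01998 + 0.01056 + 0.01962 = 0.08731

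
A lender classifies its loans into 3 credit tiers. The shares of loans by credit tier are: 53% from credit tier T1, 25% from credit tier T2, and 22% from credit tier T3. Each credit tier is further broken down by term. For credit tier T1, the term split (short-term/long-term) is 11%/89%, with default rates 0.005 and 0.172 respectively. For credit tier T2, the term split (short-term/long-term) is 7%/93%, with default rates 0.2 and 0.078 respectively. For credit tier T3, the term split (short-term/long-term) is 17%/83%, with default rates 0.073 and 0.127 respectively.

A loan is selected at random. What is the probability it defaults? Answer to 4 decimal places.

0.1290

P(D|T1) = 0.11·0.005 + 0.89·0.172 = 0.00055 + 0.15308 = 0.15363
P(D|T2) = 0.07·0.2 + 0.93·0.078 = 0.014 + 0.07254 = 0.08654
P(D|T3) = 0.17·0.073 + 0.83·0.127 = 0.01241 + 0.10541 = 0.11782
Then overall,
P(D) = 0.53·0.15363 + 0.25·0.08654 + 0.22·0.11782
      = 0.0814239 + 0.021635 + 0.0259204 = 0.1289793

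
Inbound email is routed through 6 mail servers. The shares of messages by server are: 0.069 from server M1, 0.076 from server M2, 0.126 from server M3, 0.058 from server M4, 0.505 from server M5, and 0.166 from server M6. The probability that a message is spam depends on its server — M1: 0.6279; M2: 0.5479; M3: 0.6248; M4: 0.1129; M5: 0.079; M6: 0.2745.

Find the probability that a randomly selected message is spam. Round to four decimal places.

0.2557

P(S) = P(S|M1)·P(M1) + P(S|M2)·P(M2) + P(S|M3)·P(M3) + P(S|M4)·P(M4) + P(S|M5)·P(M5) + P(S|M6)·P(M6)
      = 0.6279·0.069 + 0.5479·0.076 + 0.6248·0.126 + 0.1129·0.058 + 0.079·0.505 + 0.2745·0.166
      = 0.0433251 + 0.0416404 + 0.0787248 + 0.0065482 + 0.039895 + 0.045567 = 0.2557005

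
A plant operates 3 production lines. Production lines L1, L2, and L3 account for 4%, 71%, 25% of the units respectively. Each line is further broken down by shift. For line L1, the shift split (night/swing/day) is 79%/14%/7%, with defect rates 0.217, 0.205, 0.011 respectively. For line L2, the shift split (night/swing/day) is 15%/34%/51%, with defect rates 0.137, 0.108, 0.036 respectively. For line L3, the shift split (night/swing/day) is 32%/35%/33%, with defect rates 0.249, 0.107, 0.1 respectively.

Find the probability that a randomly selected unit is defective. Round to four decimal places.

0.0993

P(D|L1) = 0.79·0.217 + 0.14·0.205 + 0.07·0.011 = 0.17143 + 0.0287 + 0.00077 = 0.2009
P(D|L2) = 0.15·0.137 + 0.34·0.108 + 0.51·0.036 = 0.02055 + 0.03672 + 0.01836 = 0.07563
P(D|L3) = 0.32·0.249 + 0.35·0.107 + 0.33·0.1 = 0.07968 + 0.03745 + 0.033 = 0.15013
Then overall,
P(D) = 0.04·0.2009 + 0.71·0.07563 + 0.25·0.15013
      = 0.008036 + 0.0536973 + 0.0375325 = 0.0992658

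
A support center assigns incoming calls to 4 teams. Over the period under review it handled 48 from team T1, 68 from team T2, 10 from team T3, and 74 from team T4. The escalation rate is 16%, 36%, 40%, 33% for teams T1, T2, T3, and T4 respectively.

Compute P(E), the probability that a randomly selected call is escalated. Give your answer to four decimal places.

0.3029

Total: 48 + 68 + 10 + 74 = 200.
P(T1) = 48/200 = 0.24. P(T2) = 68/200 = 0.34. P(T3) = 10/200 = 0.05. P(T4) = 74/200 = 0.37.
P(E) = P(E|T1)·P(T1) + P(E|T2)·P(T2) + P(E|T3)·P(T3) + P(E|T4)·P(T4)
      = 0.16·0.24 + 0.36·0.34 + 0.4·0.05 + 0.33·0.37
      = 0.0384 + 0.1224 + 0.02 + 0.1221 = 0.3029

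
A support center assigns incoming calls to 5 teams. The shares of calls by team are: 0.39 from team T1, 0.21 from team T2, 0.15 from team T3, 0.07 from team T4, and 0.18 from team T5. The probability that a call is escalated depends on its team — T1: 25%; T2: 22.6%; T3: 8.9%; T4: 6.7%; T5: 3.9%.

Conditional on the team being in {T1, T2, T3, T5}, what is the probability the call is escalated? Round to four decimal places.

0.1778

Let S = {T1, T2, T3, T5}.
P(S) = 0.39 + 0.21 + 0.15 + 0.18 = 0.93.
P(E ∩ S) = 0.25·0.39 + 0.226·0.21 + 0.089·0.15 + 0.039·0.18 = 0.0975 + 0.04746 + 0.01335 + 0.00702 = 0.16533.
P(E | S) = 0.16533 / 0.93 = 0.177774…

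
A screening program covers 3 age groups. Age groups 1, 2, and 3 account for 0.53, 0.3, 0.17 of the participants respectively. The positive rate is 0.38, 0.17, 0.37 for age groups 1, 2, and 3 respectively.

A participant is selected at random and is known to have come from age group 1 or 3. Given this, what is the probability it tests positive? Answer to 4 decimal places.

Let S = {1, 3}.
P(S) = 0.53 + 0.17 = 0.7.
P(T ∩ S) = 0.38·0.53 + 0.37·0.17 = 0.2014 + 0.0629 = 0.2643.
P(T | S) = 0.2643 / 0.7 = 0.377571…

P(T|S) ≈ 0.3776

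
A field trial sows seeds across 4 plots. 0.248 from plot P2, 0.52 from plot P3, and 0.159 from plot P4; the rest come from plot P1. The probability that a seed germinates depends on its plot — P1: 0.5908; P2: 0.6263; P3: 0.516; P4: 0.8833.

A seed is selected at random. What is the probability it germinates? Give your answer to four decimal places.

P(P1) = 1 − (0.248 + 0.52 + 0.159) = 0.073.
P(G) = P(G|P1)·P(P1) + P(G|P2)·P(P2) + P(G|P3)·P(P3) + P(G|P4)·P(P4)
      = 0.5908·0.073 + 0.6263·0.248 + 0.516·0.52 + 0.8833·0.159
      = 0.0431284 + 0.1553224 + 0.26832 + 0.1404447 = 0.6072155

0.6072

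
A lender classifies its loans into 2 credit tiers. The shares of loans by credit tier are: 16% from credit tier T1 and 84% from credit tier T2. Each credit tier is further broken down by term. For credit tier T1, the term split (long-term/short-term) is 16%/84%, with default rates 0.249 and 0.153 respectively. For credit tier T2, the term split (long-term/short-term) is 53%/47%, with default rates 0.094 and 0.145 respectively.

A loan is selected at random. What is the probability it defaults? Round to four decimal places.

P(D|T1) = 0.16·0.249 + 0.84·0.153 = 0.03984 + 0.12852 = 0.16836
P(D|T2) = 0.53·0.094 + 0.47·0.145 = 0.04982 + 0.06815 = 0.11797
Then overall,
P(D) = 0.16·0.16836 + 0.84·0.11797
      = 0.0269376 + 0.0990948 = 0.1260324

0.1260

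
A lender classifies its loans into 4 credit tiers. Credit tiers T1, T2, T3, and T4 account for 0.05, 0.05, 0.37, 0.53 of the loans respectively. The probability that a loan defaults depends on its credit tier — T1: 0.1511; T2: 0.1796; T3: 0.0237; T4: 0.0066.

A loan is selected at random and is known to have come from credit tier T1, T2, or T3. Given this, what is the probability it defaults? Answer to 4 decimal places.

Let S = {T1, T2, T3}.
P(S) = 0.05 + 0.05 + 0.37 = 0.47.
P(D ∩ S) = 0.1511·0.05 + 0.1796·0.05 + 0.0237·0.37 = 0.007555 + 0.00898 + 0.008769 = 0.025304.
P(D | S) = 0.025304 / 0.47 = 0.053838…

0.0538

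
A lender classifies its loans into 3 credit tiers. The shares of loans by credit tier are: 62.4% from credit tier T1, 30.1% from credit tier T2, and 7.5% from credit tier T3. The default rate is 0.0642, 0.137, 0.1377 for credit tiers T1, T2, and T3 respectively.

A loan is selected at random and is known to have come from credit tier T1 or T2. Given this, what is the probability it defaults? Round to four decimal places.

0.0879

Let S = {T1, T2}.
P(S) = 0.624 + 0.301 = 0.925.
P(D ∩ S) = 0.0642·0.624 + 0.137·0.301 = 0.0400608 + 0.041237 = 0.0812978.
P(D | S) = 0.0812978 / 0.925 = 0.087890…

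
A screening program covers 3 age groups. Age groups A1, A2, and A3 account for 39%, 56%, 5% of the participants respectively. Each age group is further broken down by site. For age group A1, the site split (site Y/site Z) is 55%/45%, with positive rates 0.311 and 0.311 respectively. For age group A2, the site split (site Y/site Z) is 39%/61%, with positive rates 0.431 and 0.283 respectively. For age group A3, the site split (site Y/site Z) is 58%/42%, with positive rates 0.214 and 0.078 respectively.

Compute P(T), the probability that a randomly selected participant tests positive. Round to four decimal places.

P(T) ≈ 0.3199

P(T|A1) = 0.55·0.311 + 0.45·0.311 = 0.17105 + 0.13995 = 0.311
P(T|A2) = 0.39·0.431 + 0.61·0.283 = 0.16809 + 0.17263 = 0.34072
P(T|A3) = 0.58·0.214 + 0.42·0.078 = 0.12412 + 0.03276 = 0.15688
Then overall,
P(T) = 0.39·0.311 + 0.56·0.34072 + 0.05·0.15688
      = 0.12129 + 0.1908032 + 0.007844 = 0.3199372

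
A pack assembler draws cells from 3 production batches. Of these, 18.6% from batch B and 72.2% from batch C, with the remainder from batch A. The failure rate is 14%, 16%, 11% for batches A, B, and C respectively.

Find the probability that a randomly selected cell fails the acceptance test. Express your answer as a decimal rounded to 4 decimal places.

P(A) = 1 − (0.186 + 0.722) = 0.092.
By the law of total probability,
P(F) = P(F|A)·P(A) + P(F|B)·P(B) + P(F|C)·P(C)
      = 0.14·0.092 + 0.16·0.186 + 0.11·0.722
      = 0.01288 + 0.02976 + 0.07942 = 0.12206

0.1221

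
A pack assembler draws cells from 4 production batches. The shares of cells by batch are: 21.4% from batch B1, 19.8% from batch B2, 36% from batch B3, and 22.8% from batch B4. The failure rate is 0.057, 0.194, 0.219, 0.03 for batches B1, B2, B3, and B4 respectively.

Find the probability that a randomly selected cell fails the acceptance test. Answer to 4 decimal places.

Using total probability over the partition,
P(F) = P(F|B1)·P(B1) + P(F|B2)·P(B2) + P(F|B3)·P(B3) + P(F|B4)·P(B4)
      = 0.057·0.214 + 0.194·0.198 + 0.219·0.36 + 0.03·0.228
      = 0.012198 + 0.038412 + 0.07884 + 0.00684 = 0.13629

0.1363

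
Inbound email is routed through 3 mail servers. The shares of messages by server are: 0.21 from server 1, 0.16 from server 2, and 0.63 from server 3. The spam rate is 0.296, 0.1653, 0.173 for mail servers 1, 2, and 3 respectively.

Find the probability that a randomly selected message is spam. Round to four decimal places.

P(S) = P(S|1)·P(1) + P(S|2)·P(2) + P(S|3)·P(3)
      = 0.296·0.21 + 0.1653·0.16 + 0.173·0.63
      = 0.06216 + 0.026448 + 0.10899 = 0.197598

0.1976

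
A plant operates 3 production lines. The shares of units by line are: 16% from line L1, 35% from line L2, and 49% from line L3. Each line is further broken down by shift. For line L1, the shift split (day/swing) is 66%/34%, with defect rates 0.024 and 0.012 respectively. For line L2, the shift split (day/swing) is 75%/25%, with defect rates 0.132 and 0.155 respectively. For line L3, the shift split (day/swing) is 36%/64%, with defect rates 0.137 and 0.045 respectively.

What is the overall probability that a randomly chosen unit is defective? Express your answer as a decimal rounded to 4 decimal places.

0.0897

P(D|L1) = 0.66·0.024 + 0.34·0.012 = 0.01584 + 0.00408 = 0.01992
P(D|L2) = 0.75·0.132 + 0.25·0.155 = 0.099 + 0.03875 = 0.13775
P(D|L3) = 0.36·0.137 + 0.64·0.045 = 0.04932 + 0.0288 = 0.07812
Then overall,
P(D) = 0.16·0.01992 + 0.35·0.13775 + 0.49·0.07812
      = 0.0031872 + 0.0482125 + 0.0382788 = 0.0896785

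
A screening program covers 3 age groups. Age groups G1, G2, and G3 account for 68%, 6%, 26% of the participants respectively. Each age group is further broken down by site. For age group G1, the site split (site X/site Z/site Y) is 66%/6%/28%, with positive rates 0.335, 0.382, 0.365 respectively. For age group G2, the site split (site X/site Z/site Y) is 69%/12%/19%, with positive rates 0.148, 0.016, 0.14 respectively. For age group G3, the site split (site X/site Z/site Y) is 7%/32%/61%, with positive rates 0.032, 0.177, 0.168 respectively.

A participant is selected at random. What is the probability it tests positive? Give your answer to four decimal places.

P(T|G1) = 0.66·0.335 + 0.06·0.382 + 0.28·0.365 = 0.2211 + 0.02292 + 0.1022 = 0.34622
P(T|G2) = 0.69·0.148 + 0.12·0.016 + 0.19·0.14 = 0.10212 + 0.00192 + 0.0266 = 0.13064
P(T|G3) = 0.07·0.032 + 0.32·0.177 + 0.61·0.168 = 0.00224 + 0.05664 + 0.10248 = 0.16136
Then overall,
P(T) = 0.68·0.34622 + 0.06·0.13064 + 0.26·0.16136
      = 0.2354296 + 0.0078384 + 0.0419536 = 0.2852216

P(T) ≈ 0.2852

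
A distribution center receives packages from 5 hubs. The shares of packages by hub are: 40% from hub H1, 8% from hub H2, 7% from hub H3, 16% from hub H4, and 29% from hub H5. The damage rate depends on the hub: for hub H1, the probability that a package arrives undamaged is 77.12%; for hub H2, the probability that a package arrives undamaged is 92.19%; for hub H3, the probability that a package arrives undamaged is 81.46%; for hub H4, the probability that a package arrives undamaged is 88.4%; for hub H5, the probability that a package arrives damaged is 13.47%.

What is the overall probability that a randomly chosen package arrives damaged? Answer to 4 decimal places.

P(D) ≈ 0.1684

P(D|H1) = 1 − 0.7712 = 0.2288.
P(D|H2) = 1 − 0.9219 = 0.0781.
P(D|H3) = 1 − 0.8146 = 0.1854.
P(D|H4) = 1 − 0.884 = 0.116.
P(D) = P(D|H1)·P(H1) + P(D|H2)·P(H2) + P(D|H3)·P(H3) + P(D|H4)·P(H4) + P(D|H5)·P(H5)
      = 0.2288·0.4 + 0.0781·0.08 + 0.1854·0.07 + 0.116·0.16 + 0.1347·0.29
      = 0.09152 + 0.006248 + 0.012978 + 0.01856 + 0.039063 = 0.168369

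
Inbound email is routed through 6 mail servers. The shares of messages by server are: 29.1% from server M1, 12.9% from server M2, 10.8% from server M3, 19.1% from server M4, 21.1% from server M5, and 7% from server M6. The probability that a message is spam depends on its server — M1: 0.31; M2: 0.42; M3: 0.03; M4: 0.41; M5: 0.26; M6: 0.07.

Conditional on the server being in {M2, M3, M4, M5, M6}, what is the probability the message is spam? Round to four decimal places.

0.2757

Let J = {M2, M3, M4, M5, M6}.
P(J) = 0.129 + 0.108 + 0.191 + 0.211 + 0.07 = 0.709.
P(S ∩ J) = 0.42·0.129 + 0.03·0.108 + 0.41·0.191 + 0.26·0.211 + 0.07·0.07 = 0.05418 + 0.00324 + 0.07831 + 0.05486 + 0.0049 = 0.19549.
P(S | J) = 0.19549 / 0.709 = 0.275726…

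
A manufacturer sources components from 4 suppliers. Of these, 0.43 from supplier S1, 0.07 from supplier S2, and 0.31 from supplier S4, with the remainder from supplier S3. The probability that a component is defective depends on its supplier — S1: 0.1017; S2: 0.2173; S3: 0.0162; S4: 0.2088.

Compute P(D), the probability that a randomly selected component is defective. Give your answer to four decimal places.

P(S3) = 1 − (0.43 + 0.07 + 0.31) = 0.19.
P(D) = P(D|S1)·P(S1) + P(D|S2)·P(S2) + P(D|S3)·P(S3) + P(D|S4)·P(S4)
      = 0.1017·0.43 + 0.2173·0.07 + 0.0162·0.19 + 0.2088·0.31
      = 0.043731 + 0.015211 + 0.003078 + 0.064728 = 0.126748

P(D) ≈ 0.1267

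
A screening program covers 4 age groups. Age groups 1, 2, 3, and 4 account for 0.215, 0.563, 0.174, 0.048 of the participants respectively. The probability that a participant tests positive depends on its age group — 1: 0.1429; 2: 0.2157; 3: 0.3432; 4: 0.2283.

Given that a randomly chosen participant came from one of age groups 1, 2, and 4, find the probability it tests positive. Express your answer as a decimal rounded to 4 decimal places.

0.1975

Let S = {1, 2, 4}.
P(S) = 0.215 + 0.563 + 0.048 = 0.826.
P(T ∩ S) = 0.1429·0.215 + 0.2157·0.563 + 0.2283·0.048 = 0.0307235 + 0.1214391 + 0.0109584 = 0.163121.
P(T | S) = 0.163121 / 0.826 = 0.197483…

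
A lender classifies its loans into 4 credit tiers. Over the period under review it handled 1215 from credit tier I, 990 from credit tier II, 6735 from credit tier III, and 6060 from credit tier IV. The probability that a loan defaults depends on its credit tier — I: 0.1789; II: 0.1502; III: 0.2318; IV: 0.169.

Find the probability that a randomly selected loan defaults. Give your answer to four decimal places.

Total: 1215 + 990 + 6735 + 6060 = 15000.
P(I) = 1215/15000 = 0.081. P(II) = 990/15000 = 0.066. P(III) = 6735/15000 = 0.449. P(IV) = 6060/15000 = 0.404.
By the law of total probability,
P(D) = P(D|I)·P(I) + P(D|II)·P(II) + P(D|III)·P(III) + P(D|IV)·P(IV)
      = 0.1789·0.081 + 0.1502·0.066 + 0.2318·0.449 + 0.169·0.404
      = 0.0144909 + 0.0099132 + 0.1040782 + 0.068276 = 0.1967583

P(D) ≈ 0.1968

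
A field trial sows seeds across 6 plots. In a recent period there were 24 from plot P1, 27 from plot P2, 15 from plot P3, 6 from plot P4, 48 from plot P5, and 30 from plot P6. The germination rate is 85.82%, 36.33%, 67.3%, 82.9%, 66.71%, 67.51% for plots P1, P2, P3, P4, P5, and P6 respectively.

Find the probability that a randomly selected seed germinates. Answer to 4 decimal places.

0.6517

Total: 24 + 27 + 15 + 6 + 48 + 30 = 150.
P(P1) = 24/150 = 0.16. P(P2) = 27/150 = 0.18. P(P3) = 15/150 = 0.1. P(P4) = 6/150 = 0.04. P(P5) = 48/150 = 0.32. P(P6) = 30/150 = 0.2.
By the law of total probability,
P(G) = P(G|P1)·P(P1) + P(G|P2)·P(P2) + P(G|P3)·P(P3) + P(G|P4)·P(P4) + P(G|P5)·P(P5) + P(G|P6)·P(P6)
      = 0.8582·0.16 + 0.3633·0.18 + 0.673·0.1 + 0.829·0.04 + 0.6671·0.32 + 0.6751·0.2
      = 0.137312 + 0.065394 + 0.0673 + 0.03316 + 0.213472 + 0.13502 = 0.651658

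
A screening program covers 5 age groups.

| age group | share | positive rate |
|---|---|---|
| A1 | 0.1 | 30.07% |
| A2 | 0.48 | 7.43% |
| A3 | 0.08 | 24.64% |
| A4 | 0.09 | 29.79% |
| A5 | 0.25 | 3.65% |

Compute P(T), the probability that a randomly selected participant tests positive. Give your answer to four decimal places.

P(T) ≈ 0.1214

Using total probability over the partition,
P(T) = P(T|A1)·P(A1) + P(T|A2)·P(A2) + P(T|A3)·P(A3) + P(T|A4)·P(A4) + P(T|A5)·P(A5)
      = 0.3007·0.1 + 0.0743·0.48 + 0.2464·0.08 + 0.2979·0.09 + 0.0365·0.25
      = 0.03007 + 0.035664 + 0.019712 + 0.026811 + 0.009125 = 0.121382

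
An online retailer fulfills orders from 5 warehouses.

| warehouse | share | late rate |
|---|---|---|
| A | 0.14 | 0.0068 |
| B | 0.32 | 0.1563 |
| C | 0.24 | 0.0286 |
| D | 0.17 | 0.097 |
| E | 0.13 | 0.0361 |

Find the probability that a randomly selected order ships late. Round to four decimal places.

P(L) ≈ 0.0790

Summing over the partition,
P(L) = P(L|A)·P(A) + P(L|B)·P(B) + P(L|C)·P(C) + P(L|D)·P(D) + P(L|E)·P(E)
      = 0.0068·0.14 + 0.1563·0.32 + 0.0286·0.24 + 0.097·0.17 + 0.0361·0.13
      = 0.000952 + 0.050016 + 0.006864 + 0.01649 + 0.004693 = 0.079015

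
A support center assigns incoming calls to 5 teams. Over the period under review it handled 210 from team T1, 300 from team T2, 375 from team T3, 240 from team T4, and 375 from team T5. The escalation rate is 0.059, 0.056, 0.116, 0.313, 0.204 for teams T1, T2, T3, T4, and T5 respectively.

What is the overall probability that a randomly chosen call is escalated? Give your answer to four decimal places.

0.1495

Total: 210 + 300 + 375 + 240 + 375 = 1500.
P(T1) = 210/1500 = 0.14. P(T2) = 300/1500 = 0.2. P(T3) = 375/1500 = 0.25. P(T4) = 240/1500 = 0.16. P(T5) = 375/1500 = 0.25.
P(E) = P(E|T1)·P(T1) + P(E|T2)·P(T2) + P(E|T3)·P(T3) + P(E|T4)·P(T4) + P(E|T5)·P(T5)
      = 0.059·0.14 + 0.056·0.2 + 0.116·0.25 + 0.313·0.16 + 0.204·0.25
      = 0.00826 + 0.0112 + 0.029 + 0.05008 + 0.051 = 0.14954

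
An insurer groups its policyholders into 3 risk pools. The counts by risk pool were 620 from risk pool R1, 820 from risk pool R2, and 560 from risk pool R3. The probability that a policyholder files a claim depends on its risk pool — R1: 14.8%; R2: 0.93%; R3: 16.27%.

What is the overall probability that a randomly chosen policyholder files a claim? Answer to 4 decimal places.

Total: 620 + 820 + 560 = 2000.
P(R1) = 620/2000 = 0.31. P(R2) = 820/2000 = 0.41. P(R3) = 560/2000 = 0.28.
P(C) = P(C|R1)·P(R1) + P(C|R2)·P(R2) + P(C|R3)·P(R3)
      = 0.148·0.31 + 0.0093·0.41 + 0.1627·0.28
      = 0.04588 + 0.003813 + 0.045556 = 0.095249

P(C) ≈ 0.0952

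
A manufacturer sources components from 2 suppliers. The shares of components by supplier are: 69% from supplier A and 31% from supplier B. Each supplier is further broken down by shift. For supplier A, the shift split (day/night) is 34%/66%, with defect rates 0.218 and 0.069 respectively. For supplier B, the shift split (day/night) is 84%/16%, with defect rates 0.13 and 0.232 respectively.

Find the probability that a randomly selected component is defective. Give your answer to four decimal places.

0.1279

P(D|A) = 0.34·0.218 + 0.66·0.069 = 0.07412 + 0.04554 = 0.11966
P(D|B) = 0.84·0.13 + 0.16·0.232 = 0.1092 + 0.03712 = 0.14632
Then overall,
P(D) = 0.69·0.11966 + 0.31·0.14632
      = 0.0825654 + 0.0453592 = 0.1279246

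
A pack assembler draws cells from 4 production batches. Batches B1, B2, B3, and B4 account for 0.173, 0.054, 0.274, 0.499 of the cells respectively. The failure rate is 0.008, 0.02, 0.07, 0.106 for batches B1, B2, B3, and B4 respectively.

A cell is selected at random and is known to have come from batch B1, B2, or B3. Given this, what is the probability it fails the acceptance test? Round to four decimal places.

Let S = {B1, B2, B3}.
P(S) = 0.173 + 0.054 + 0.274 = 0.501.
P(F ∩ S) = 0.008·0.173 + 0.02·0.054 + 0.07·0.274 = 0.001384 + 0.00108 + 0.01918 = 0.021644.
P(F | S) = 0.021644 / 0.501 = 0.043202…

P(F|S) ≈ 0.0432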